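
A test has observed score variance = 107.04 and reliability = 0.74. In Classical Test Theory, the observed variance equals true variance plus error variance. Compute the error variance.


var_true = rxx * var_obs = 0.74 * 107.04 = 79.2096
var_error = var_obs - var_true
var_error = 107.04 - 79.2096
var_error = 27.8304

27.8304


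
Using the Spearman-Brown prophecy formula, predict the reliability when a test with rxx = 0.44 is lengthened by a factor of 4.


r_new = (n * rxx) / (1 + (n-1) * rxx)
r_new = (4 * 0.44) / (1 + 3 * 0.44)
r_new = 1.76 / 2.32
r_new = 0.7586

0.7586


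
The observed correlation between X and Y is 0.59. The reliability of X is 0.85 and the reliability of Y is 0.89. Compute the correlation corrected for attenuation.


r_corrected = rxy / sqrt(rxx * ryy)
= 0.59 / sqrt(0.85 * 0.89)
= 0.59 / sqrt(0.7565)
= 0.59 / 0.86977
r_corrected = 0.6783

0.6783


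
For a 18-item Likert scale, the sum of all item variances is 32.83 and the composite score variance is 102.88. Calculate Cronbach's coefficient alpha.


alpha = (k/(k-1)) * (1 - sum(si^2)/s_total^2)
= (18/17) * (1 - 32.83/102.88)
alpha = 0.7209

0.7209


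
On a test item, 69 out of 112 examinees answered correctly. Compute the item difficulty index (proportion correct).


Item difficulty p = number correct / total examinees
p = 69 / 112
p = 0.6161

0.6161


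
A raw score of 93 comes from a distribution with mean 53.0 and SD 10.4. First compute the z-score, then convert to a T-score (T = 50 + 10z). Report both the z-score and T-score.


z = (X - mean) / SD = (93 - 53.0) / 10.4
z = 40.0 / 10.4
z = 3.8462
T-score = T = 50 + 10z
Carry z at full precision (z = 40.0 / 10.4) into the conversion:
T-score = 50 + 10 * (40.0 / 10.4) = 50 + 400 / 10.4
T-score = 50 + 38.4615
T-score = 88.4615

88.4615


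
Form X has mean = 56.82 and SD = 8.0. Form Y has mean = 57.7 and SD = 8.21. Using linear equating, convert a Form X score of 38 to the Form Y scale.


slope = SD_Y / SD_X = 8.21 / 8.0 ~ 1.0263
intercept = mean_Y - slope * mean_X = 57.7 - (8.21 / 8.0) * 56.82 ~ -0.6115
Y = slope * X + intercept. To avoid rounding drift from the rounded slope/intercept, evaluate the equivalent form Y = mean_Y + SD_Y * (X - mean_X) / SD_X at full precision:
Y = 57.7 + 8.21 * (38 - 56.82) / 8.0
Y = 57.7 - 8.21 * 18.82 / 8.0
Y = 57.7 - 154.5122 / 8.0
Y = 57.7 - 19.314
Y = 38.386

38.386


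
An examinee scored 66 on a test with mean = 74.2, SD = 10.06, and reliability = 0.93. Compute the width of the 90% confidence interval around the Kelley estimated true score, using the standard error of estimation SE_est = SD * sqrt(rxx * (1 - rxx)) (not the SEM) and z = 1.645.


True score estimate = 0.93*66 + 0.07*74.2 = 66.574
SE_est = SD * sqrt(rxx * (1 - rxx)) = 10.06 * sqrt(0.93 * 0.07) = 10.06 * sqrt(0.0651) = 2.566779
CI = T_est +/- z * SE_est, so width = 2 * z * SE_est = 2 * 1.645 * 2.566779
Width = 8.4447

8.4447


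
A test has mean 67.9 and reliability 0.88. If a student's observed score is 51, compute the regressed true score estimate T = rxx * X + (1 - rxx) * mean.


T_est = rxx * X + (1 - rxx) * mean
T_est = 0.88 * 51 + 0.12 * 67.9
T_est = 44.88 + 8.148
T_est = 53.028

53.028


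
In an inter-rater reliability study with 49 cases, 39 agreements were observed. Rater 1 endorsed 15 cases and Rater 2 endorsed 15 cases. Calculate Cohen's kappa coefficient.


P_o = 39/49 = 0.795918
P_e = (15*15 + 34*34) / 2401 = 0.575177
kappa = (P_o - P_e) / (1 - P_e)
kappa = (0.795918 - 0.575177) / (1 - 0.575177)
kappa = 0.5196

0.5196


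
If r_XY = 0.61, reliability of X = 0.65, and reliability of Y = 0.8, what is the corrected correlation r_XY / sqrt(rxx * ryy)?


r_corrected = rxy / sqrt(rxx * ryy)
= 0.61 / sqrt(0.65 * 0.8)
= 0.61 / sqrt(0.52)
= 0.61 / 0.72111
r_corrected = 0.8459

0.8459


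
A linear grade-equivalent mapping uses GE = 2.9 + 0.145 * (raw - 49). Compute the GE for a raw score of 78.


raw - median = 78 - 49 = 29
slope * diff = 0.145 * 29 = 4.205
GE = 2.9 + 4.205
GE = 7.105

7.105


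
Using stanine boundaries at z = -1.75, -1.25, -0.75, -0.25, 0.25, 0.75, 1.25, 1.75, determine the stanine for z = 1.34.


Stanine boundaries: [-1.75, -1.25, -0.75, -0.25, 0.25, 0.75, 1.25, 1.75]
z = 1.34
Check each boundary:
  z >= -1.75 -> could be stanine 2
  z >= -1.25 -> could be stanine 3
  z >= -0.75 -> could be stanine 4
  z >= -0.25 -> could be stanine 5
  z >= 0.25 -> could be stanine 6
  z >= 0.75 -> could be stanine 7
  z >= 1.25 -> could be stanine 8
  z < 1.75
Highest qualifying boundary gives stanine = 8

8


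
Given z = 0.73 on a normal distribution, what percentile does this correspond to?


CDF(z) = 0.5 * (1 + erf(z/sqrt(2)))
erf(0.5162) = 0.5346
CDF = 0.7673
Percentile rank = 0.7673 * 100 = 76.73

76.73


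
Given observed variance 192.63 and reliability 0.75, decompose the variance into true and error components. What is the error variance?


var_true = rxx * var_obs = 0.75 * 192.63 = 144.4725
var_error = var_obs - var_true
var_error = 192.63 - 144.4725
var_error = 48.1575

48.1575


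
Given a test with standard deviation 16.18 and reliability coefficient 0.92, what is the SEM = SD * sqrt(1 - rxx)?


SEM = SD * sqrt(1 - rxx)
SEM = 16.18 * sqrt(1 - 0.92)
SEM = 16.18 * sqrt(0.08) = 16.18 * 0.282843
SEM = 4.5764

4.5764


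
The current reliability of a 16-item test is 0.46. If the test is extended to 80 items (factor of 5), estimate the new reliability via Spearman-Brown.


r_new = (n * rxx) / (1 + (n-1) * rxx)
r_new = (5 * 0.46) / (1 + 4 * 0.46)
r_new = 2.3 / 2.84
r_new = 0.8099

0.8099


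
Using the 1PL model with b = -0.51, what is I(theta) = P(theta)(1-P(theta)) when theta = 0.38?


P = 1/(1+exp(-(0.38--0.51))) = 0.7089
I = P*(1-P) = 0.7089 * 0.2911
I = 0.2064

0.2064


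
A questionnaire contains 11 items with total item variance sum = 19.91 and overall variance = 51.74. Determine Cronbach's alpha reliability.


alpha = (k/(k-1)) * (1 - sum(si^2)/s_total^2)
= (11/10) * (1 - 19.91/51.74)
alpha = 0.6767

0.6767


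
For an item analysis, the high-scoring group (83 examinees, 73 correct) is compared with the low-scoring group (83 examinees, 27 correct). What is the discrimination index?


p_upper = 73/83 = 0.8795
p_lower = 27/83 = 0.3253
D = 0.8795 - 0.3253 = 0.5542

0.5542


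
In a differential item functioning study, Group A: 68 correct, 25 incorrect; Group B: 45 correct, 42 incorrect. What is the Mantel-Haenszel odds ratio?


Odds_A = 68/25 = 2.72
Odds_B = 45/42 = 1.0714
OR = Odds_A / Odds_B = 2.72 / 1.0714
Exactly, OR = (68 * 42) / (25 * 45) = 2856 / 1125
OR = 2.5387

2.5387


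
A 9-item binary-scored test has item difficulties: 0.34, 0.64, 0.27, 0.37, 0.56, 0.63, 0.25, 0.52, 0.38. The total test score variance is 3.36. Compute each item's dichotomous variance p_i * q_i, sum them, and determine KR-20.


For each item, compute p_i * q_i:
  Item 1: 0.34 * 0.66 = 0.2244
  Item 2: 0.64 * 0.36 = 0.2304
  Item 3: 0.27 * 0.73 = 0.1971
  Item 4: 0.37 * 0.63 = 0.2331
  Item 5: 0.56 * 0.44 = 0.2464
  Item 6: 0.63 * 0.37 = 0.2331
  Item 7: 0.25 * 0.75 = 0.1875
  Item 8: 0.52 * 0.48 = 0.2496
  Item 9: 0.38 * 0.62 = 0.2356
Sum(p_i * q_i) = 0.2244 + 0.2304 + 0.1971 + 0.2331 + 0.2464 + 0.2331 + 0.1875 + 0.2496 + 0.2356 = 2.0372
KR-20 = (k/(k-1)) * (1 - Sum(p_i*q_i) / Var_total)
= (9/8) * (1 - 2.0372/3.36)
= 1.125 * 0.3937
KR-20 = 0.4429

0.4429


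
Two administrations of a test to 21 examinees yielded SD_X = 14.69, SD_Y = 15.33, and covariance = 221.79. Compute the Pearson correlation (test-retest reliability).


r = cov(X,Y) / (SD_X * SD_Y)
r = 221.79 / (14.69 * 15.33)
r = 221.79 / 225.1977
r = 0.9849

0.9849


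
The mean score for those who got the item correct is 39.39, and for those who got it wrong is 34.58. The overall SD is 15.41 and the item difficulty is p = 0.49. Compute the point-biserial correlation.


q = 1 - p = 0.51
rpb = ((M1 - M0) / SD) * sqrt(p * q)
rpb = ((39.39 - 34.58) / 15.41) * sqrt(0.49 * 0.51)
rpb = 0.156

0.156


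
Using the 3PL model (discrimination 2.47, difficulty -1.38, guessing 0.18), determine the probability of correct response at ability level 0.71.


logit = 2.47*(0.71 - -1.38) = 5.1623
P* = 1/(1 + exp(-5.1623)) = 0.9943
P = 0.18 + (1 - 0.18) * 0.9943
P = 0.9953

0.9953


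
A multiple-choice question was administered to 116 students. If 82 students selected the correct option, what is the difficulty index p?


Item difficulty p = number correct / total examinees
p = 82 / 116
p = 0.7069

0.7069


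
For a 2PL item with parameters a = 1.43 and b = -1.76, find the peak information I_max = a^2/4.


For 2PL, max info at theta = b = -1.76
I_max = a^2 / 4 = 1.43^2 / 4
= 2.0449 / 4
I_max = 0.5112

0.5112


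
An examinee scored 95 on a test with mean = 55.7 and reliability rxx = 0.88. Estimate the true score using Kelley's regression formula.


T_est = rxx * X + (1 - rxx) * mean
T_est = 0.88 * 95 + 0.12 * 55.7
T_est = 83.6 + 6.684
T_est = 90.284

90.284


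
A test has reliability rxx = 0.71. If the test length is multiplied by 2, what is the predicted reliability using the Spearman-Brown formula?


r_new = (n * rxx) / (1 + (n-1) * rxx)
r_new = (2 * 0.71) / (1 + 1 * 0.71)
r_new = 1.42 / 1.71
r_new = 0.8304

0.8304


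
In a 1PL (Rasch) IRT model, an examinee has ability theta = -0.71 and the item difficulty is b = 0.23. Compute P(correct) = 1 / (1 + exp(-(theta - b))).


theta - b = -0.71 - 0.23 = -0.94
exp(-(theta - b)) = exp(0.94) = 2.56
P = 1 / (1 + 2.56)
P = 0.2809

0.2809


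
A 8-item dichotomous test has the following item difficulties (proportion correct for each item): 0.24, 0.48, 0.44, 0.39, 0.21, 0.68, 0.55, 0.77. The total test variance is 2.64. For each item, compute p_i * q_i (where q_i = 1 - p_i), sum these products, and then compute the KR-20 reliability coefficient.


For each item, compute p_i * q_i:
  Item 1: 0.24 * 0.76 = 0.1824
  Item 2: 0.48 * 0.52 = 0.2496
  Item 3: 0.44 * 0.56 = 0.2464
  Item 4: 0.39 * 0.61 = 0.2379
  Item 5: 0.21 * 0.79 = 0.1659
  Item 6: 0.68 * 0.32 = 0.2176
  Item 7: 0.55 * 0.45 = 0.2475
  Item 8: 0.77 * 0.23 = 0.1771
Sum(p_i * q_i) = 0.1824 + 0.2496 + 0.2464 + 0.2379 + 0.1659 + 0.2176 + 0.2475 + 0.1771 = 1.7244
KR-20 = (k/(k-1)) * (1 - Sum(p_i*q_i) / Var_total)
= (8/7) * (1 - 1.7244/2.64)
= 1.1429 * 0.3468
KR-20 = 0.3964

0.3964


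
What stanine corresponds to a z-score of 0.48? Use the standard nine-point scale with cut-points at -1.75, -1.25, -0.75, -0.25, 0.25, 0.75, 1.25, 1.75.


Stanine boundaries: [-1.75, -1.25, -0.75, -0.25, 0.25, 0.75, 1.25, 1.75]
z = 0.48
Check each boundary:
  z >= -1.75 -> could be stanine 2
  z >= -1.25 -> could be stanine 3
  z >= -0.75 -> could be stanine 4
  z >= -0.25 -> could be stanine 5
  z >= 0.25 -> could be stanine 6
  z < 0.75
  z < 1.25
  z < 1.75
Highest qualifying boundary gives stanine = 6

6


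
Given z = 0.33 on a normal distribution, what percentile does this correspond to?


CDF(z) = 0.5 * (1 + erf(z/sqrt(2)))
erf(0.2333) = 0.2586
CDF = 0.6293
Percentile rank = 0.6293 * 100 = 62.93

62.93


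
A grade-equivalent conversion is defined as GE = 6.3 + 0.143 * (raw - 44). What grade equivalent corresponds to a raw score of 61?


raw - median = 61 - 44 = 17
slope * diff = 0.143 * 17 = 2.431
GE = 6.3 + 2.431
GE = 8.731

8.731


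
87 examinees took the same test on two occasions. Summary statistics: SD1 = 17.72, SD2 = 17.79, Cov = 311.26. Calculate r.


r = cov(X,Y) / (SD_X * SD_Y)
r = 311.26 / (17.72 * 17.79)
r = 311.26 / 315.2388
r = 0.9874

0.9874


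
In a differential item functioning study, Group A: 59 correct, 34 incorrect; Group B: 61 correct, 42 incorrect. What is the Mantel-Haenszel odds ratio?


Odds_A = 59/34 = 1.7353
Odds_B = 61/42 = 1.4524
OR = Odds_A / Odds_B = 1.7353 / 1.4524
Exactly, OR = (59 * 42) / (34 * 61) = 2478 / 2074
OR = 1.1948

1.1948


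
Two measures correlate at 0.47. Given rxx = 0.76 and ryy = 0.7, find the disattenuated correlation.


r_corrected = rxy / sqrt(rxx * ryy)
= 0.47 / sqrt(0.76 * 0.7)
= 0.47 / sqrt(0.532)
= 0.47 / 0.729383
r_corrected = 0.6444

0.6444


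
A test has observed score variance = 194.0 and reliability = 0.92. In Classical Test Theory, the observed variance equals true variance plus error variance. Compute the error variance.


var_true = rxx * var_obs = 0.92 * 194.0 = 178.48
var_error = var_obs - var_true
var_error = 194.0 - 178.48
var_error = 15.52

15.52


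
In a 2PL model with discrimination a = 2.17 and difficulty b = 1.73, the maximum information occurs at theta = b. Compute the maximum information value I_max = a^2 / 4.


For 2PL, max info at theta = b = 1.73
I_max = a^2 / 4 = 2.17^2 / 4
= 4.7089 / 4
I_max = 1.1772

1.1772


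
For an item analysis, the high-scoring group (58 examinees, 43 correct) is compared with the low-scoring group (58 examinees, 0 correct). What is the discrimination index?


p_upper = 43/58 = 0.7414
p_lower = 0/58 = 0.0
D = 0.7414 - 0.0 = 0.7414

0.7414


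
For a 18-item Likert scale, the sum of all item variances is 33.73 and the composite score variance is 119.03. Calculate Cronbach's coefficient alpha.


alpha = (k/(k-1)) * (1 - sum(si^2)/s_total^2)
= (18/17) * (1 - 33.73/119.03)
alpha = 0.7588

0.7588


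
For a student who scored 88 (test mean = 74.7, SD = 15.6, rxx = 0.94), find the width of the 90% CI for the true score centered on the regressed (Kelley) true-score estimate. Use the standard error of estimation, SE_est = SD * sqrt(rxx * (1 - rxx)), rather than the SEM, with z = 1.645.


True score estimate = 0.94*88 + 0.06*74.7 = 87.202
SE_est = SD * sqrt(rxx * (1 - rxx)) = 15.6 * sqrt(0.94 * 0.06) = 15.6 * sqrt(0.0564) = 3.704795
CI = T_est +/- z * SE_est, so width = 2 * z * SE_est = 2 * 1.645 * 3.704795
Width = 12.1888

12.1888


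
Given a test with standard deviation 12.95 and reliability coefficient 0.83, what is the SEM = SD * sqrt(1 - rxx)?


SEM = SD * sqrt(1 - rxx)
SEM = 12.95 * sqrt(1 - 0.83)
SEM = 12.95 * sqrt(0.17) = 12.95 * 0.412311
SEM = 5.3394

5.3394


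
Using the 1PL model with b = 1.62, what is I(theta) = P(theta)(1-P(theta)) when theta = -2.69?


P = 1/(1+exp(-(-2.69-1.62))) = 0.0133
I = P*(1-P) = 0.0133 * 0.9867
I = 0.0131

0.0131


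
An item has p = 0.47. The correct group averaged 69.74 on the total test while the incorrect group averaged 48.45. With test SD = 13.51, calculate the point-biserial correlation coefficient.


q = 1 - p = 0.53
rpb = ((M1 - M0) / SD) * sqrt(p * q)
rpb = ((69.74 - 48.45) / 13.51) * sqrt(0.47 * 0.53)
rpb = 0.7865

0.7865


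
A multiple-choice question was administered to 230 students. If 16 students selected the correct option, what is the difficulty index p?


Item difficulty p = number correct / total examinees
p = 16 / 230
p = 0.0696

0.0696


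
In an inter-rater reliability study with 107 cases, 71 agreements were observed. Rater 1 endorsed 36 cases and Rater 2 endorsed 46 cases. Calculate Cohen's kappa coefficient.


P_o = 71/107 = 0.663551
P_e = (36*46 + 71*61) / 11449 = 0.522928
kappa = (P_o - P_e) / (1 - P_e)
kappa = (0.663551 - 0.522928) / (1 - 0.522928)
kappa = 0.2948

0.2948


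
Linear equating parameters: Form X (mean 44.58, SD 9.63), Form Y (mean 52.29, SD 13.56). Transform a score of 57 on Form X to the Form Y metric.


slope = SD_Y / SD_X = 13.56 / 9.63 ~ 1.4081
intercept = mean_Y - slope * mean_X = 52.29 - (13.56 / 9.63) * 44.58 ~ -10.4831
Y = slope * X + intercept. To avoid rounding drift from the rounded slope/intercept, evaluate the equivalent form Y = mean_Y + SD_Y * (X - mean_X) / SD_X at full precision:
Y = 52.29 + 13.56 * (57 - 44.58) / 9.63
Y = 52.29 + 13.56 * 12.42 / 9.63
Y = 52.29 + 168.4152 / 9.63
Y = 52.29 + 17.4886
Y = 69.7786

69.7786


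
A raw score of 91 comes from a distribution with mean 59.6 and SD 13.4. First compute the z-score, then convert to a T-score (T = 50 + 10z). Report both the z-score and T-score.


z = (X - mean) / SD = (91 - 59.6) / 13.4
z = 31.4 / 13.4
z = 2.3433
T-score = T = 50 + 10z
Carry z at full precision (z = 31.4 / 13.4) into the conversion:
T-score = 50 + 10 * (31.4 / 13.4) = 50 + 314 / 13.4
T-score = 50 + 23.4328
T-score = 73.4328

73.4328


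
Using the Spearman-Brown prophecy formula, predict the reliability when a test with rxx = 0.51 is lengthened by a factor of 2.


r_new = (n * rxx) / (1 + (n-1) * rxx)
r_new = (2 * 0.51) / (1 + 1 * 0.51)
r_new = 1.02 / 1.51
r_new = 0.6755

0.6755


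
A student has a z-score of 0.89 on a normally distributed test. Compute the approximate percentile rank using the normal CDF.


CDF(z) = 0.5 * (1 + erf(z/sqrt(2)))
erf(0.6293) = 0.6265
CDF = 0.8133
Percentile rank = 0.8133 * 100 = 81.33

81.33


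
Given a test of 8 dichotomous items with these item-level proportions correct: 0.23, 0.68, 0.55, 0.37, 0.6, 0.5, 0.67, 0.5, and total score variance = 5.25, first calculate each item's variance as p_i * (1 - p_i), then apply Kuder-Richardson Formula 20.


For each item, compute p_i * q_i:
  Item 1: 0.23 * 0.77 = 0.1771
  Item 2: 0.68 * 0.32 = 0.2176
  Item 3: 0.55 * 0.45 = 0.2475
  Item 4: 0.37 * 0.63 = 0.2331
  Item 5: 0.6 * 0.4 = 0.24
  Item 6: 0.5 * 0.5 = 0.25
  Item 7: 0.67 * 0.33 = 0.2211
  Item 8: 0.5 * 0.5 = 0.25
Sum(p_i * q_i) = 0.1771 + 0.2176 + 0.2475 + 0.2331 + 0.24 + 0.25 + 0.2211 + 0.25 = 1.8364
KR-20 = (k/(k-1)) * (1 - Sum(p_i*q_i) / Var_total)
= (8/7) * (1 - 1.8364/5.25)
= 1.1429 * 0.6502
KR-20 = 0.7431

0.7431


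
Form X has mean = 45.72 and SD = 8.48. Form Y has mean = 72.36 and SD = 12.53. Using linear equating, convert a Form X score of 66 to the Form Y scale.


slope = SD_Y / SD_X = 12.53 / 8.48 ~ 1.4776
intercept = mean_Y - slope * mean_X = 72.36 - (12.53 / 8.48) * 45.72 ~ 4.8044
Y = slope * X + intercept. To avoid rounding drift from the rounded slope/intercept, evaluate the equivalent form Y = mean_Y + SD_Y * (X - mean_X) / SD_X at full precision:
Y = 72.36 + 12.53 * (66 - 45.72) / 8.48
Y = 72.36 + 12.53 * 20.28 / 8.48
Y = 72.36 + 254.1084 / 8.48
Y = 72.36 + 29.9656
Y = 102.3256

102.3256


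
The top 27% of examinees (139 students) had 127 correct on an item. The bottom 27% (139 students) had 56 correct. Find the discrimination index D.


p_upper = 127/139 = 0.9137
p_lower = 56/139 = 0.4029
D = 0.9137 - 0.4029 = 0.5108

0.5108


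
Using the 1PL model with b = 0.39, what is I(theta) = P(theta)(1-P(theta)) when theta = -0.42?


P = 1/(1+exp(-(-0.42-0.39))) = 0.3079
I = P*(1-P) = 0.3079 * 0.6921
I = 0.2131

0.2131


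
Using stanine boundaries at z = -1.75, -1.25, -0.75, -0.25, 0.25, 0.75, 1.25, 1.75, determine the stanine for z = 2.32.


Stanine boundaries: [-1.75, -1.25, -0.75, -0.25, 0.25, 0.75, 1.25, 1.75]
z = 2.32
Check each boundary:
  z >= -1.75 -> could be stanine 2
  z >= -1.25 -> could be stanine 3
  z >= -0.75 -> could be stanine 4
  z >= -0.25 -> could be stanine 5
  z >= 0.25 -> could be stanine 6
  z >= 0.75 -> could be stanine 7
  z >= 1.25 -> could be stanine 8
  z >= 1.75 -> could be stanine 9
Highest qualifying boundary gives stanine = 9

9


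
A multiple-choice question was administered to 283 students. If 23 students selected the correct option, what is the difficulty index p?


Item difficulty p = number correct / total examinees
p = 23 / 283
p = 0.0813

0.0813


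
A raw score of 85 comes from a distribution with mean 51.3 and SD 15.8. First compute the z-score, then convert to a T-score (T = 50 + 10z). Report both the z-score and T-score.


z = (X - mean) / SD = (85 - 51.3) / 15.8
z = 33.7 / 15.8
z = 2.1329
T-score = T = 50 + 10z
Carry z at full precision (z = 33.7 / 15.8) into the conversion:
T-score = 50 + 10 * (33.7 / 15.8) = 50 + 337 / 15.8
T-score = 50 + 21.3291
T-score = 71.3291

71.3291


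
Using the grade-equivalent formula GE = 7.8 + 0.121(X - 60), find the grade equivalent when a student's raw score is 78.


raw - median = 78 - 60 = 18
slope * diff = 0.121 * 18 = 2.178
GE = 7.8 + 2.178
GE = 9.978

9.978


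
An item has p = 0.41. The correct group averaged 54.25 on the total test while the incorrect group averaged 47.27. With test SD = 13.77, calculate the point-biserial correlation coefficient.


q = 1 - p = 0.59
rpb = ((M1 - M0) / SD) * sqrt(p * q)
rpb = ((54.25 - 47.27) / 13.77) * sqrt(0.41 * 0.59)
rpb = 0.2493

0.2493


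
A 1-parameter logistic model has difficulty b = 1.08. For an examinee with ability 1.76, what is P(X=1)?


theta - b = 1.76 - 1.08 = 0.68
exp(-(theta - b)) = exp(-0.68) = 0.5066
P = 1 / (1 + 0.5066)
P = 0.6637

0.6637


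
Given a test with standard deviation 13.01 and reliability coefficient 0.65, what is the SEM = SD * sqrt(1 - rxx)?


SEM = SD * sqrt(1 - rxx)
SEM = 13.01 * sqrt(1 - 0.65)
SEM = 13.01 * sqrt(0.35) = 13.01 * 0.591608
SEM = 7.6968

7.6968


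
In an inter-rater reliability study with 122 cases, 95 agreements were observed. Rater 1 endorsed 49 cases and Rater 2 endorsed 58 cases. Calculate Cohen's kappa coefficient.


P_o = 95/122 = 0.778689
P_e = (49*58 + 73*64) / 14884 = 0.504837
kappa = (P_o - P_e) / (1 - P_e)
kappa = (0.778689 - 0.504837) / (1 - 0.504837)
kappa = 0.5531

0.5531


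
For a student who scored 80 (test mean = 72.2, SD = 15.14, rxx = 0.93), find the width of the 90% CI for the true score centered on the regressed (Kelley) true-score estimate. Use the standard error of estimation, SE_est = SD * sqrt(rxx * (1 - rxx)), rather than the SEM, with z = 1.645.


True score estimate = 0.93*80 + 0.07*72.2 = 79.454
SE_est = SD * sqrt(rxx * (1 - rxx)) = 15.14 * sqrt(0.93 * 0.07) = 15.14 * sqrt(0.0651) = 3.862926
CI = T_est +/- z * SE_est, so width = 2 * z * SE_est = 2 * 1.645 * 3.862926
Width = 12.709

12.709


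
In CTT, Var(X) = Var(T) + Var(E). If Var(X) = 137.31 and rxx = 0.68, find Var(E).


var_true = rxx * var_obs = 0.68 * 137.31 = 93.3708
var_error = var_obs - var_true
var_error = 137.31 - 93.3708
var_error = 43.9392

43.9392


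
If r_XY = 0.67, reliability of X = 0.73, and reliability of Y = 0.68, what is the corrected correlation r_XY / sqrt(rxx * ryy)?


r_corrected = rxy / sqrt(rxx * ryy)
= 0.67 / sqrt(0.73 * 0.68)
= 0.67 / sqrt(0.4964)
= 0.67 / 0.704557
r_corrected = 0.951

0.951


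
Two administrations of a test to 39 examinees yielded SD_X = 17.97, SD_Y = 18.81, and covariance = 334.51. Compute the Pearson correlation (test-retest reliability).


r = cov(X,Y) / (SD_X * SD_Y)
r = 334.51 / (17.97 * 18.81)
r = 334.51 / 338.0157
r = 0.9896

0.9896


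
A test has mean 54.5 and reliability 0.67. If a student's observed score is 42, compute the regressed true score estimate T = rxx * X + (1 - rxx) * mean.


T_est = rxx * X + (1 - rxx) * mean
T_est = 0.67 * 42 + 0.33 * 54.5
T_est = 28.14 + 17.985
T_est = 46.125

46.125


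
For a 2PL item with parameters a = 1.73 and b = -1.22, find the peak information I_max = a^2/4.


For 2PL, max info at theta = b = -1.22
I_max = a^2 / 4 = 1.73^2 / 4
= 2.9929 / 4
I_max = 0.7482

0.7482


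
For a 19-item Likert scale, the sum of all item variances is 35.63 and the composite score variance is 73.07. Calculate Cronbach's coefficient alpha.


alpha = (k/(k-1)) * (1 - sum(si^2)/s_total^2)
= (19/18) * (1 - 35.63/73.07)
alpha = 0.5409

0.5409


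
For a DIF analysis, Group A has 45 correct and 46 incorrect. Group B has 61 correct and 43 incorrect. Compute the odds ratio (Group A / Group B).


Odds_A = 45/46 = 0.9783
Odds_B = 61/43 = 1.4186
OR = Odds_A / Odds_B = 0.9783 / 1.4186
Exactly, OR = (45 * 43) / (46 * 61) = 1935 / 2806
OR = 0.6896

0.6896


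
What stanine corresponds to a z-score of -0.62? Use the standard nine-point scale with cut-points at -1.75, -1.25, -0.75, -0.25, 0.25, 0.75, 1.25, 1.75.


Stanine boundaries: [-1.75, -1.25, -0.75, -0.25, 0.25, 0.75, 1.25, 1.75]
z = -0.62
Check each boundary:
  z >= -1.75 -> could be stanine 2
  z >= -1.25 -> could be stanine 3
  z >= -0.75 -> could be stanine 4
  z < -0.25
  z < 0.25
  z < 0.75
  z < 1.25
  z < 1.75
Highest qualifying boundary gives stanine = 4

4


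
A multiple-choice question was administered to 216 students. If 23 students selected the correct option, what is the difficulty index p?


Item difficulty p = number correct / total examinees
p = 23 / 216
p = 0.1065

0.1065


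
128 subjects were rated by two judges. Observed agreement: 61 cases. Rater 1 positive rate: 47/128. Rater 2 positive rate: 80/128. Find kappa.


P_o = 61/128 = 0.476562
P_e = (47*80 + 81*48) / 16384 = 0.466797
kappa = (P_o - P_e) / (1 - P_e)
kappa = (0.476562 - 0.466797) / (1 - 0.466797)
kappa = 0.0183

0.0183


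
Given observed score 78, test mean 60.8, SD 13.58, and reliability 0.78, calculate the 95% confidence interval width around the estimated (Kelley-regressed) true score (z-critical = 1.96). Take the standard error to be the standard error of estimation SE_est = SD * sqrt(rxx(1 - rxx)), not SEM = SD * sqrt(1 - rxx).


True score estimate = 0.78*78 + 0.22*60.8 = 74.216
SE_est = SD * sqrt(rxx * (1 - rxx)) = 13.58 * sqrt(0.78 * 0.22) = 13.58 * sqrt(0.1716) = 5.625465
CI = T_est +/- z * SE_est, so width = 2 * z * SE_est = 2 * 1.96 * 5.625465
Width = 22.0518

22.0518


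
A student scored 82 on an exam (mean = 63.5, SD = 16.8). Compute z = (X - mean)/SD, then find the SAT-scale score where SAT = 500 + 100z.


z = (X - mean) / SD = (82 - 63.5) / 16.8
z = 18.5 / 16.8
z = 1.1012
SAT-scale = SAT = 500 + 100z
Carry z at full precision (z = 18.5 / 16.8) into the conversion:
SAT-scale = 500 + 100 * (18.5 / 16.8) = 500 + 1850 / 16.8
SAT-scale = 500 + 110.119
SAT-scale = 610.119

610.119


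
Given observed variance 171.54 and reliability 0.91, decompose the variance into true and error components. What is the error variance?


var_true = rxx * var_obs = 0.91 * 171.54 = 156.1014
var_error = var_obs - var_true
var_error = 171.54 - 156.1014
var_error = 15.4386

15.4386


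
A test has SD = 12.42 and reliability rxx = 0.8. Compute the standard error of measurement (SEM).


SEM = SD * sqrt(1 - rxx)
SEM = 12.42 * sqrt(1 - 0.8)
SEM = 12.42 * sqrt(0.2) = 12.42 * 0.447214
SEM = 5.5544

5.5544


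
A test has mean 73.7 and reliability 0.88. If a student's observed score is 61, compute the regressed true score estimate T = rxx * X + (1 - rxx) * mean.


T_est = rxx * X + (1 - rxx) * mean
T_est = 0.88 * 61 + 0.12 * 73.7
T_est = 53.68 + 8.844
T_est = 62.524

62.524


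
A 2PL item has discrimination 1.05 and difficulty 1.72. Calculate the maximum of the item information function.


For 2PL, max info at theta = b = 1.72
I_max = a^2 / 4 = 1.05^2 / 4
= 1.1025 / 4
I_max = 0.2756

0.2756


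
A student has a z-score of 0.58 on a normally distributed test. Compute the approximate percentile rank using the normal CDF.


CDF(z) = 0.5 * (1 + erf(z/sqrt(2)))
erf(0.4101) = 0.4381
CDF = 0.719
Percentile rank = 0.719 * 100 = 71.9

71.9


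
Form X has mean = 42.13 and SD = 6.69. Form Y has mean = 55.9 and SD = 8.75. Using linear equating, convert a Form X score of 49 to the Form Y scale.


slope = SD_Y / SD_X = 8.75 / 6.69 ~ 1.3079
intercept = mean_Y - slope * mean_X = 55.9 - (8.75 / 6.69) * 42.13 ~ 0.7972
Y = slope * X + intercept. To avoid rounding drift from the rounded slope/intercept, evaluate the equivalent form Y = mean_Y + SD_Y * (X - mean_X) / SD_X at full precision:
Y = 55.9 + 8.75 * (49 - 42.13) / 6.69
Y = 55.9 + 8.75 * 6.87 / 6.69
Y = 55.9 + 60.1125 / 6.69
Y = 55.9 + 8.9854
Y = 64.8854

64.8854


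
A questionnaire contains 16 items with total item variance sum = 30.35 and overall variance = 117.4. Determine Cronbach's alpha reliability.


alpha = (k/(k-1)) * (1 - sum(si^2)/s_total^2)
= (16/15) * (1 - 30.35/117.4)
alpha = 0.7909

0.7909


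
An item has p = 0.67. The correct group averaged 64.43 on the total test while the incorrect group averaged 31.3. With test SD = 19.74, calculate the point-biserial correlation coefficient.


q = 1 - p = 0.33
rpb = ((M1 - M0) / SD) * sqrt(p * q)
rpb = ((64.43 - 31.3) / 19.74) * sqrt(0.67 * 0.33)
rpb = 0.7892

0.7892


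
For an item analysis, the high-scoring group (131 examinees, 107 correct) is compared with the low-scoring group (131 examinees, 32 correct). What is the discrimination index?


p_upper = 107/131 = 0.8168
p_lower = 32/131 = 0.2443
D = 0.8168 - 0.2443 = 0.5725

0.5725


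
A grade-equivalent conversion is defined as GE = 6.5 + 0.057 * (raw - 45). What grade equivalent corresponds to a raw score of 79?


raw - median = 79 - 45 = 34
slope * diff = 0.057 * 34 = 1.938
GE = 6.5 + 1.938
GE = 8.438

8.438


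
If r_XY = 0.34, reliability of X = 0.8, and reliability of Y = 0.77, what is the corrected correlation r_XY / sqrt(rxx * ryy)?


r_corrected = rxy / sqrt(rxx * ryy)
= 0.34 / sqrt(0.8 * 0.77)
= 0.34 / sqrt(0.616)
= 0.34 / 0.784857
r_corrected = 0.4332

0.4332


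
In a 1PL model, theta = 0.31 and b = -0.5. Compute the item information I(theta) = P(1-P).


P = 1/(1+exp(-(0.31--0.5))) = 0.6921
I = P*(1-P) = 0.6921 * 0.3079
I = 0.2131

0.2131


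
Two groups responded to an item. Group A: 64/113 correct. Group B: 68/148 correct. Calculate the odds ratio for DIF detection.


Odds_A = 64/49 = 1.3061
Odds_B = 68/80 = 0.85
OR = Odds_A / Odds_B = 1.3061 / 0.85
Exactly, OR = (64 * 80) / (49 * 68) = 5120 / 3332
OR = 1.5366

1.5366


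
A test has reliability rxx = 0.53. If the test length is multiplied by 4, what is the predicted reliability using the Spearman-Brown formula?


r_new = (n * rxx) / (1 + (n-1) * rxx)
r_new = (4 * 0.53) / (1 + 3 * 0.53)
r_new = 2.12 / 2.59
r_new = 0.8185

0.8185


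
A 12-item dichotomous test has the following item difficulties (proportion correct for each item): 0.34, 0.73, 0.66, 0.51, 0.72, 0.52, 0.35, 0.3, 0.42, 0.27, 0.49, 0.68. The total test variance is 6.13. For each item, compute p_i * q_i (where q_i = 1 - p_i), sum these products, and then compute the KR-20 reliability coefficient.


For each item, compute p_i * q_i:
  Item 1: 0.34 * 0.66 = 0.2244
  Item 2: 0.73 * 0.27 = 0.1971
  Item 3: 0.66 * 0.34 = 0.2244
  Item 4: 0.51 * 0.49 = 0.2499
  Item 5: 0.72 * 0.28 = 0.2016
  Item 6: 0.52 * 0.48 = 0.2496
  Item 7: 0.35 * 0.65 = 0.2275
  Item 8: 0.3 * 0.7 = 0.21
  Item 9: 0.42 * 0.58 = 0.2436
  Item 10: 0.27 * 0.73 = 0.1971
  Item 11: 0.49 * 0.51 = 0.2499
  Item 12: 0.68 * 0.32 = 0.2176
Sum(p_i * q_i) = 0.2244 + 0.1971 + 0.2244 + 0.2499 + 0.2016 + 0.2496 + 0.2275 + 0.21 + 0.2436 + 0.1971 + 0.2499 + 0.2176 = 2.6927
KR-20 = (k/(k-1)) * (1 - Sum(p_i*q_i) / Var_total)
= (12/11) * (1 - 2.6927/6.13)
= 1.0909 * 0.5607
KR-20 = 0.6117

0.6117


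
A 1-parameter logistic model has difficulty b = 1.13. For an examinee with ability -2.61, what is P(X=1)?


theta - b = -2.61 - 1.13 = -3.74
exp(-(theta - b)) = exp(3.74) = 42.098
P = 1 / (1 + 42.098)
P = 0.0232

0.0232


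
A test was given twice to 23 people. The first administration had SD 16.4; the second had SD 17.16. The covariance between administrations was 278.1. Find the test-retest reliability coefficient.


r = cov(X,Y) / (SD_X * SD_Y)
r = 278.1 / (16.4 * 17.16)
r = 278.1 / 281.424
r = 0.9882

0.9882


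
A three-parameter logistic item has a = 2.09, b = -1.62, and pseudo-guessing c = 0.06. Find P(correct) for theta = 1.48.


logit = 2.09*(1.48 - -1.62) = 6.479
P* = 1/(1 + exp(-6.479)) = 0.9985
P = 0.06 + (1 - 0.06) * 0.9985
P = 0.9986

0.9986


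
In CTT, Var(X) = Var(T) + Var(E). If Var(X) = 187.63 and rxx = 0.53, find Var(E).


var_true = rxx * var_obs = 0.53 * 187.63 = 99.4439
var_error = var_obs - var_true
var_error = 187.63 - 99.4439
var_error = 88.1861

88.1861


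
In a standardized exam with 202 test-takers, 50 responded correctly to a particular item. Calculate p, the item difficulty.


Item difficulty p = number correct / total examinees
p = 50 / 202
p = 0.2475

0.2475


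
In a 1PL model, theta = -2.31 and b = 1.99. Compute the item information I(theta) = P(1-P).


P = 1/(1+exp(-(-2.31-1.99))) = 0.0134
I = P*(1-P) = 0.0134 * 0.9866
I = 0.0132

0.0132


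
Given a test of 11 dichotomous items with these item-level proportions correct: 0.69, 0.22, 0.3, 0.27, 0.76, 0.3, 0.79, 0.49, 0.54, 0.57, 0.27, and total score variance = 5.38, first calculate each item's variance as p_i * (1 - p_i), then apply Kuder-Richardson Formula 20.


For each item, compute p_i * q_i:
  Item 1: 0.69 * 0.31 = 0.2139
  Item 2: 0.22 * 0.78 = 0.1716
  Item 3: 0.3 * 0.7 = 0.21
  Item 4: 0.27 * 0.73 = 0.1971
  Item 5: 0.76 * 0.24 = 0.1824
  Item 6: 0.3 * 0.7 = 0.21
  Item 7: 0.79 * 0.21 = 0.1659
  Item 8: 0.49 * 0.51 = 0.2499
  Item 9: 0.54 * 0.46 = 0.2484
  Item 10: 0.57 * 0.43 = 0.2451
  Item 11: 0.27 * 0.73 = 0.1971
Sum(p_i * q_i) = 0.2139 + 0.1716 + 0.21 + 0.1971 + 0.1824 + 0.21 + 0.1659 + 0.2499 + 0.2484 + 0.2451 + 0.1971 = 2.2914
KR-20 = (k/(k-1)) * (1 - Sum(p_i*q_i) / Var_total)
= (11/10) * (1 - 2.2914/5.38)
= 1.1 * 0.5741
KR-20 = 0.6315

0.6315


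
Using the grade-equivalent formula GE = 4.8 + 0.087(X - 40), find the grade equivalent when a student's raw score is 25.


raw - median = 25 - 40 = -15
slope * diff = 0.087 * -15 = -1.305
GE = 4.8 + -1.305
GE = 3.495

3.495


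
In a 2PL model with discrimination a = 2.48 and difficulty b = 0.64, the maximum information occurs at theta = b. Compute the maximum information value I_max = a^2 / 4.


For 2PL, max info at theta = b = 0.64
I_max = a^2 / 4 = 2.48^2 / 4
= 6.1504 / 4
I_max = 1.5376

1.5376


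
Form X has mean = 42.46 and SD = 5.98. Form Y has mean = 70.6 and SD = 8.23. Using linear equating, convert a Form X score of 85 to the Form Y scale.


slope = SD_Y / SD_X = 8.23 / 5.98 ~ 1.3763
intercept = mean_Y - slope * mean_X = 70.6 - (8.23 / 5.98) * 42.46 ~ 12.1642
Y = slope * X + intercept. To avoid rounding drift from the rounded slope/intercept, evaluate the equivalent form Y = mean_Y + SD_Y * (X - mean_X) / SD_X at full precision:
Y = 70.6 + 8.23 * (85 - 42.46) / 5.98
Y = 70.6 + 8.23 * 42.54 / 5.98
Y = 70.6 + 350.1042 / 5.98
Y = 70.6 + 58.5459
Y = 129.1459

129.1459


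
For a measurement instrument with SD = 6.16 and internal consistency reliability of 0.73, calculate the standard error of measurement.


SEM = SD * sqrt(1 - rxx)
SEM = 6.16 * sqrt(1 - 0.73)
SEM = 6.16 * sqrt(0.27) = 6.16 * 0.519615
SEM = 3.2008

3.2008


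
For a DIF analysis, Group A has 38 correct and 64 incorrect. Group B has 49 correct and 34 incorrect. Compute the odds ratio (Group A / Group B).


Odds_A = 38/64 = 0.5938
Odds_B = 49/34 = 1.4412
OR = Odds_A / Odds_B = 0.5938 / 1.4412
Exactly, OR = (38 * 34) / (64 * 49) = 1292 / 3136
OR = 0.412

0.412


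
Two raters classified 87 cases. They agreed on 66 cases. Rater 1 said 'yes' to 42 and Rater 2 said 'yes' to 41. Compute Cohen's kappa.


P_o = 66/87 = 0.758621
P_e = (42*41 + 45*46) / 7569 = 0.500991
kappa = (P_o - P_e) / (1 - P_e)
kappa = (0.758621 - 0.500991) / (1 - 0.500991)
kappa = 0.5163

0.5163


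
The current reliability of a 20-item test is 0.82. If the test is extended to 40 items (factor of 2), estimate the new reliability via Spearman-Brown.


r_new = (n * rxx) / (1 + (n-1) * rxx)
r_new = (2 * 0.82) / (1 + 1 * 0.82)
r_new = 1.64 / 1.82
r_new = 0.9011

0.9011


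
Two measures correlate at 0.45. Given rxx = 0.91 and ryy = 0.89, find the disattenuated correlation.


r_corrected = rxy / sqrt(rxx * ryy)
= 0.45 / sqrt(0.91 * 0.89)
= 0.45 / sqrt(0.8099)
= 0.45 / 0.899944
r_corrected = 0.5

0.5


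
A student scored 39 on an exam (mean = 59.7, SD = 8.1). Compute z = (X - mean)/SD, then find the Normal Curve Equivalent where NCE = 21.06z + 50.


z = (X - mean) / SD = (39 - 59.7) / 8.1
z = -20.7 / 8.1
z = -2.5556
NCE = NCE = 21.06z + 50
Carry z at full precision (z = -20.7 / 8.1) into the conversion:
NCE = 21.06 * (-20.7 / 8.1) + 50 = -435.942 / 8.1 + 50
NCE = -53.82 + 50
NCE = -3.82

-3.82


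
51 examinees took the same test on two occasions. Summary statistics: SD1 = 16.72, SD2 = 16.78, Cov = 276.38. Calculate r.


r = cov(X,Y) / (SD_X * SD_Y)
r = 276.38 / (16.72 * 16.78)
r = 276.38 / 280.5616
r = 0.9851

0.9851


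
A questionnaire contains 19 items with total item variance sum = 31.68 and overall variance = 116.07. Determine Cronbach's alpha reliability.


alpha = (k/(k-1)) * (1 - sum(si^2)/s_total^2)
= (19/18) * (1 - 31.68/116.07)
alpha = 0.7675

0.7675


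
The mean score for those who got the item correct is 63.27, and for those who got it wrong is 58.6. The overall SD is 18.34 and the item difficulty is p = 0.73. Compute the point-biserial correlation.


q = 1 - p = 0.27
rpb = ((M1 - M0) / SD) * sqrt(p * q)
rpb = ((63.27 - 58.6) / 18.34) * sqrt(0.73 * 0.27)
rpb = 0.113

0.113


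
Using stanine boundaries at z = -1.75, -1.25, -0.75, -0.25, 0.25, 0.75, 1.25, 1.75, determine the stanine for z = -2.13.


Stanine boundaries: [-1.75, -1.25, -0.75, -0.25, 0.25, 0.75, 1.25, 1.75]
z = -2.13
Check each boundary:
  z < -1.75
  z < -1.25
  z < -0.75
  z < -0.25
  z < 0.25
  z < 0.75
  z < 1.25
  z < 1.75
Highest qualifying boundary gives stanine = 1

1


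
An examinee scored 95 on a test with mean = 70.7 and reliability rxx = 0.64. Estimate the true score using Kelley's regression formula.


T_est = rxx * X + (1 - rxx) * mean
T_est = 0.64 * 95 + 0.36 * 70.7
T_est = 60.8 + 25.452
T_est = 86.252

86.252


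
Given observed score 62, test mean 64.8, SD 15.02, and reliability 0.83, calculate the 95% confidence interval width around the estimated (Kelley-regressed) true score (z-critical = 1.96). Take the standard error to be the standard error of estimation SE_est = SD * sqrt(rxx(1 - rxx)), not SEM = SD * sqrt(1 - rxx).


True score estimate = 0.83*62 + 0.17*64.8 = 62.476
SE_est = SD * sqrt(rxx * (1 - rxx)) = 15.02 * sqrt(0.83 * 0.17) = 15.02 * sqrt(0.1411) = 5.642005
CI = T_est +/- z * SE_est, so width = 2 * z * SE_est = 2 * 1.96 * 5.642005
Width = 22.1167

22.1167


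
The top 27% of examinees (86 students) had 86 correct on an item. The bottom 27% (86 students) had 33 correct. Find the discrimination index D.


p_upper = 86/86 = 1.0
p_lower = 33/86 = 0.3837
D = 1.0 - 0.3837 = 0.6163

0.6163


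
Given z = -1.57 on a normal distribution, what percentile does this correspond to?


CDF(z) = 0.5 * (1 + erf(z/sqrt(2)))
erf(-1.1102) = -0.8836
CDF = 0.0582
Percentile rank = 0.0582 * 100 = 5.82

5.82


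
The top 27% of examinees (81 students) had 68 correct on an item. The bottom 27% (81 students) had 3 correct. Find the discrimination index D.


p_upper = 68/81 = 0.8395
p_lower = 3/81 = 0.037
D = 0.8395 - 0.037 = 0.8025

0.8025


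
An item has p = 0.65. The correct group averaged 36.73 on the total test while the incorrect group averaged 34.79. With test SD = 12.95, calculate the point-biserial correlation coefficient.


q = 1 - p = 0.35
rpb = ((M1 - M0) / SD) * sqrt(p * q)
rpb = ((36.73 - 34.79) / 12.95) * sqrt(0.65 * 0.35)
rpb = 0.0715

0.0715


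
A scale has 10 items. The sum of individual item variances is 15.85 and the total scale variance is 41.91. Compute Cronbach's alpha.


alpha = (k/(k-1)) * (1 - sum(si^2)/s_total^2)
= (10/9) * (1 - 15.85/41.91)
alpha = 0.6909

0.6909


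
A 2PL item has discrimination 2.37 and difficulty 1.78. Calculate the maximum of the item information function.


For 2PL, max info at theta = b = 1.78
I_max = a^2 / 4 = 2.37^2 / 4
= 5.6169 / 4
I_max = 1.4042

1.4042


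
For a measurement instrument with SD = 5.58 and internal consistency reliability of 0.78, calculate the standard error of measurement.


SEM = SD * sqrt(1 - rxx)
SEM = 5.58 * sqrt(1 - 0.78)
SEM = 5.58 * sqrt(0.22) = 5.58 * 0.469042
SEM = 2.6173

2.6173


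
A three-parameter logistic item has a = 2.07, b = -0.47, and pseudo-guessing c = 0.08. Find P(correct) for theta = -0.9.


logit = 2.07*(-0.9 - -0.47) = -0.8901
P* = 1/(1 + exp(--0.8901)) = 0.2911
P = 0.08 + (1 - 0.08) * 0.2911
P = 0.3478

0.3478


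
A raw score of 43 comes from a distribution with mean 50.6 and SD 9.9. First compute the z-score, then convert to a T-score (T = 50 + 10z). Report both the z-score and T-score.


z = (X - mean) / SD = (43 - 50.6) / 9.9
z = -7.6 / 9.9
z = -0.7677
T-score = T = 50 + 10z
Carry z at full precision (z = -7.6 / 9.9) into the conversion:
T-score = 50 + 10 * (-7.6 / 9.9) = 50 + -76 / 9.9
T-score = 50 + -7.6768
T-score = 42.3232

42.3232
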